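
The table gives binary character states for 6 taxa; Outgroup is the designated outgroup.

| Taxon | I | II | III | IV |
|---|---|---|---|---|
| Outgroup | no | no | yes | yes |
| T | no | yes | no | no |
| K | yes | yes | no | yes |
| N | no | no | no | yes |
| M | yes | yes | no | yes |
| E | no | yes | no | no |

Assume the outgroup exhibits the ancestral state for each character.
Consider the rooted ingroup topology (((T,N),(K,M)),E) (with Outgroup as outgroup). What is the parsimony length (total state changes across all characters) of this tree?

Map each character onto (((T,N),(K,M)),E) (rooted by Outgroup) and count the minimum state changes it requires (Fitch parsimony):
I: 1; II: 2; III: 1; IV: 2.
Total tree length = 6.

6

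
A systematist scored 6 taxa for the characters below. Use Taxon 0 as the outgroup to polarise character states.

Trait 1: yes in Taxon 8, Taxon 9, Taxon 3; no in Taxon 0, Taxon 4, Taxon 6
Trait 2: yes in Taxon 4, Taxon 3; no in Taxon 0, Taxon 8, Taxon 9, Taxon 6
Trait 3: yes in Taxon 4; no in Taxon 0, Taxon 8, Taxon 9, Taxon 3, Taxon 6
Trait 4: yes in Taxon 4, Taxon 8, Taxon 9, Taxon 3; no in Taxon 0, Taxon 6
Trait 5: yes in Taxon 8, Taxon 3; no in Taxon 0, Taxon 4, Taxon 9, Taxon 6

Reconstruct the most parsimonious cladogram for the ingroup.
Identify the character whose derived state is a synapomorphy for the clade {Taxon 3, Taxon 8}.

The outgroup has state 'no' for every character, so 'yes' is the derived state throughout.
Trait 1: derived state 'yes' in Taxon 3, Taxon 8, and Taxon 9 only — synapomorphy for {Taxon 3, Taxon 8, Taxon 9}.
Trait 2 (state 'yes') occurs in Taxon 3 and Taxon 4 but conflicts with the nesting implied by the other characters — most parsimoniously interpreted as homoplasy.
Trait 3: derived state 'yes' in Taxon 4 only — an autapomorphy, so it tells us nothing about relationships among taxa.
Trait 4: derived state 'yes' in Taxon 3, Taxon 4, Taxon 8, and Taxon 9 only — synapomorphy for {Taxon 3, Taxon 4, Taxon 8, Taxon 9}.
Trait 5: derived state 'yes' in Taxon 3 and Taxon 8 only — synapomorphy for {Taxon 3, Taxon 8}.
Most parsimonious ingroup topology: ((Taxon 4,((Taxon 8,Taxon 3),Taxon 9)),Taxon 6).
The clade {Taxon 3, Taxon 8} is supported by Trait 5: its derived state 'yes' occurs in exactly those taxa and in no other taxon (including the outgroup).

Trait 5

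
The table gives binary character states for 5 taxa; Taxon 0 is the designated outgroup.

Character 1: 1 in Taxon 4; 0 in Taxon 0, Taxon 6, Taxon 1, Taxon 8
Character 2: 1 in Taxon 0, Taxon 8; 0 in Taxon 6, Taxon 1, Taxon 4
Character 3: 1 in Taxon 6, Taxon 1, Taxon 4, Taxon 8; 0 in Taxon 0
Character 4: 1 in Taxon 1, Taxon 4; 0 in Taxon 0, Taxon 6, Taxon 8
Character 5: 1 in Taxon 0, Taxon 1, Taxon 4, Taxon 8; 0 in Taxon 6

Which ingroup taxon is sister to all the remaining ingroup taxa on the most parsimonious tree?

Taxon 8

Character polarity is set by the outgroup: the derived state is whichever differs from the outgroup's state, so for Character 2, Character 5 the derived state is '0', and for the remaining characters it is '1'.
Character 1 (derived state '1') is unique to Taxon 4 (autapomorphy; uninformative for grouping).
Only Taxon 1, Taxon 4, and Taxon 6 show the derived state '0' for Character 2, supporting them as a clade.
All ingroup taxa share the derived state '1' for Character 3; it defines the ingroup but does not resolve relationships within it.
Only Taxon 1 and Taxon 4 show the derived state '1' for Character 4, supporting them as a clade.
Character 5: derived state '0' in Taxon 6 only — an autapomorphy, so it tells us nothing about relationships among taxa.
Most parsimonious ingroup topology: ((Taxon 6,(Taxon 1,Taxon 4)),Taxon 8).
Taxon 8 is sister to the clade containing all other ingroup taxa, so it is the earliest-diverging (most basal) ingroup lineage.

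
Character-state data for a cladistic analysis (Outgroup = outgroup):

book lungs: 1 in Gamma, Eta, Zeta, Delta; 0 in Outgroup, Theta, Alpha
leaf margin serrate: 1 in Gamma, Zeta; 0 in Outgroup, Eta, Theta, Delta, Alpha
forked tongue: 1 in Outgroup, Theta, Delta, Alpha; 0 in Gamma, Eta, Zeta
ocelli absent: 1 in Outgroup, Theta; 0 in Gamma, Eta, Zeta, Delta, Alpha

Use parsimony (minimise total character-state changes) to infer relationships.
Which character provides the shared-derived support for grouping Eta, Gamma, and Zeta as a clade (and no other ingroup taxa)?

Character polarity is set by the outgroup: the derived state is whichever differs from the outgroup's state, so for forked tongue, ocelli absent the derived state is '0', and for the remaining characters it is '1'.
book lungs (derived state '1') is shared by Delta, Eta, Gamma, and Zeta — a synapomorphy uniting that clade.
leaf margin serrate: derived state '1' in Gamma and Zeta only — synapomorphy for {Gamma, Zeta}.
Only Eta, Gamma, and Zeta show the derived state '0' for forked tongue, supporting them as a clade.
ocelli absent: derived state '0' in Alpha, Delta, Eta, Gamma, and Zeta only — synapomorphy for {Alpha, Delta, Eta, Gamma, Zeta}.
Most parsimonious ingroup topology: (((((Gamma,Zeta),Eta),Delta),Alpha),Theta).
The clade {Eta, Gamma, Zeta} is supported by forked tongue: its derived state '0' occurs in exactly those taxa and in no other taxon (including the outgroup).

forked tongue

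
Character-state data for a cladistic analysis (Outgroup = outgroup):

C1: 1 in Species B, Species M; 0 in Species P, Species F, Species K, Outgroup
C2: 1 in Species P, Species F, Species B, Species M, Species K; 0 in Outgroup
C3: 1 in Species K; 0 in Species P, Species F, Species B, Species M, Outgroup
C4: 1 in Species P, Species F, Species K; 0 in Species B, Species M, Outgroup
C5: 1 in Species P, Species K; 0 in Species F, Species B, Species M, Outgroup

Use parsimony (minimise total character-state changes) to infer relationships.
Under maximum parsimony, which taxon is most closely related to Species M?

Species B

The outgroup has state '0' for every character, so '1' is the derived state throughout.
Only Species B and Species M show the derived state '1' for C1, supporting them as a clade.
All ingroup taxa share the derived state '1' for C2; it defines the ingroup but does not resolve relationships within it.
C3: derived state '1' in Species K only — an autapomorphy, so it tells us nothing about relationships among taxa.
C4 (derived state '1') is shared by Species F, Species K, and Species P — a synapomorphy uniting that clade.
C5 (derived state '1') is shared by Species K and Species P — a synapomorphy uniting that clade.
Most parsimonious ingroup topology: (((Species K,Species P),Species F),(Species B,Species M)).
Species M and Species B form a cherry on this tree, so they are sister taxa.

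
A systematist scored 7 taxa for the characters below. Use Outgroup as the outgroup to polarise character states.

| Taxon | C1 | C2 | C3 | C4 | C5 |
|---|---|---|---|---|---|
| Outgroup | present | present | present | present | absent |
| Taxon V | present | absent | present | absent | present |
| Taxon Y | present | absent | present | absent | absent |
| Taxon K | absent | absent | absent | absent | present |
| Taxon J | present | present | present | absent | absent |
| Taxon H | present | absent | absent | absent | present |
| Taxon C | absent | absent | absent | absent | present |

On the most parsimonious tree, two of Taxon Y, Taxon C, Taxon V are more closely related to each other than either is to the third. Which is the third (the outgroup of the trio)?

Taxon Y

Character polarity is set by the outgroup: the derived state is whichever differs from the outgroup's state, so for C1, C2, C3, C4 the derived state is 'absent', and for the remaining characters it is 'present'.
Only Taxon C and Taxon K show the derived state 'absent' for C1, supporting them as a clade.
Only Taxon C, Taxon H, Taxon K, Taxon V, and Taxon Y show the derived state 'absent' for C2, supporting them as a clade.
Only Taxon C, Taxon H, and Taxon K show the derived state 'absent' for C3, supporting them as a clade.
C4 (derived state 'absent') is shared by all ingroup taxa — unites the whole ingroup.
C5: derived state 'present' in Taxon C, Taxon H, Taxon K, and Taxon V only — synapomorphy for {Taxon C, Taxon H, Taxon K, Taxon V}.
Most parsimonious ingroup topology: (((Taxon V,((Taxon K,Taxon C),Taxon H)),Taxon Y),Taxon J).
Taxon C and Taxon V share a more recent common ancestor with each other than either does with Taxon Y, so Taxon Y is the least closely related of the three.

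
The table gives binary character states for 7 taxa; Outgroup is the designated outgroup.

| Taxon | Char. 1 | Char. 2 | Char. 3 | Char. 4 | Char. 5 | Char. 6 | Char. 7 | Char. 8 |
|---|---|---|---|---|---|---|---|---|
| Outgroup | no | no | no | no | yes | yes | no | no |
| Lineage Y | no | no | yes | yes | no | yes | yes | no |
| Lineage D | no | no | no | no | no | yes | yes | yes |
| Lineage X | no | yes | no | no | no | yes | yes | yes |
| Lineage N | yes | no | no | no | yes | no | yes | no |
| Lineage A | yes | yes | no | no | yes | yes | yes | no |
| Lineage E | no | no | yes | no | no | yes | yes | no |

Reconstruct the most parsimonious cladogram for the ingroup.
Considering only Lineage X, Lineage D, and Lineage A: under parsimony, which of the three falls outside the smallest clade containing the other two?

Lineage A

Character polarity is set by the outgroup: the derived state is whichever differs from the outgroup's state, so for Char. 5, Char. 6 the derived state is 'no', and for the remaining characters it is 'yes'.
Char. 1 (derived state 'yes') is shared by Lineage A and Lineage N — a synapomorphy uniting that clade.
Char. 2 groups Lineage A and Lineage X, which is incompatible with the clades supported by the remaining characters; treating it as convergent (homoplasy) costs fewer steps than any alternative tree.
Char. 3 (derived state 'yes') is shared by Lineage E and Lineage Y — a synapomorphy uniting that clade.
Char. 4: derived state 'yes' in Lineage Y only — an autapomorphy, so it tells us nothing about relationships among taxa.
Char. 5: derived state 'no' in Lineage D, Lineage E, Lineage X, and Lineage Y only — synapomorphy for {Lineage D, Lineage E, Lineage X, Lineage Y}.
Char. 6 (derived state 'no') is unique to Lineage N (autapomorphy; uninformative for grouping).
Char. 7 (derived state 'yes') is shared by all ingroup taxa — unites the whole ingroup.
Char. 8 (derived state 'yes') is shared by Lineage D and Lineage X — a synapomorphy uniting that clade.
Most parsimonious ingroup topology: (((Lineage Y,Lineage E),(Lineage D,Lineage X)),(Lineage N,Lineage A)).
Lineage X and Lineage D share a more recent common ancestor with each other than either does with Lineage A, so Lineage A is the least closely related of the three.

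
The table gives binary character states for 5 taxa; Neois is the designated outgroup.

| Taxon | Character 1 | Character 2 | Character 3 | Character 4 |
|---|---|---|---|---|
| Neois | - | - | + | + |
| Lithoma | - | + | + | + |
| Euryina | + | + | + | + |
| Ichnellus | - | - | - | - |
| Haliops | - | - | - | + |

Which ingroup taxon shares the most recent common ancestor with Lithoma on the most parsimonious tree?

Character polarity is set by the outgroup: the derived state is whichever differs from the outgroup's state, so for Character 3, Character 4 the derived state is '-', and for the remaining characters it is '+'.
Character 1: derived state '+' in Euryina only — an autapomorphy, so it tells us nothing about relationships among taxa.
Character 2 (derived state '+') is shared by Euryina and Lithoma — a synapomorphy uniting that clade.
Only Haliops and Ichnellus show the derived state '-' for Character 3, supporting them as a clade.
Character 4 (derived state '-') is unique to Ichnellus (autapomorphy; uninformative for grouping).
Most parsimonious ingroup topology: ((Lithoma,Euryina),(Ichnellus,Haliops)).
Lithoma and Euryina form a cherry on this tree, so they are sister taxa.

Euryina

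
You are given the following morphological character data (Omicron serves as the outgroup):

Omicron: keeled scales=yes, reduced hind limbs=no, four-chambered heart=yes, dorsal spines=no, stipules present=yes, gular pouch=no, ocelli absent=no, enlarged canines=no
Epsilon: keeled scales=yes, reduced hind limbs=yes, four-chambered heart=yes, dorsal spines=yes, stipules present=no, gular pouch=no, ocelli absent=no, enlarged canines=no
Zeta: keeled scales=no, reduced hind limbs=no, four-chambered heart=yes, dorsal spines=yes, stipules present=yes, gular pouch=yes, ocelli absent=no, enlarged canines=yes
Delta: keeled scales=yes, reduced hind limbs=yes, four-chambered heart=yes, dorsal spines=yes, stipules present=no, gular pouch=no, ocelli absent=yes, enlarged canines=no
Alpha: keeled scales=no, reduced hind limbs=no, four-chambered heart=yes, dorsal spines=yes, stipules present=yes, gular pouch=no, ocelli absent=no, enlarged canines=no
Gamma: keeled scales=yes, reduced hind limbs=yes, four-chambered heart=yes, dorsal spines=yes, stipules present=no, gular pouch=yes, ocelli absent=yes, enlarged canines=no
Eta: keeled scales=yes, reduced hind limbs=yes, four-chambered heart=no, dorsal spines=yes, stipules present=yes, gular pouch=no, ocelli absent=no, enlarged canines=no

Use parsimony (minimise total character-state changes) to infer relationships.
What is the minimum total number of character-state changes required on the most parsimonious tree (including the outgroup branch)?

9

Character polarity is set by the outgroup: the derived state is whichever differs from the outgroup's state, so for keeled scales, four-chambered heart, stipules present the derived state is 'no', and for the remaining characters it is 'yes'.
Only Alpha and Zeta show the derived state 'no' for keeled scales, supporting them as a clade.
reduced hind limbs (derived state 'yes') is shared by Delta, Epsilon, Eta, and Gamma — a synapomorphy uniting that clade.
four-chambered heart (derived state 'no') is unique to Eta (autapomorphy; uninformative for grouping).
dorsal spines (derived state 'yes') is shared by all ingroup taxa — unites the whole ingroup.
stipules present (derived state 'no') is shared by Delta, Epsilon, and Gamma — a synapomorphy uniting that clade.
gular pouch (state 'yes') occurs in Gamma and Zeta but conflicts with the nesting implied by the other characters — most parsimoniously interpreted as homoplasy.
ocelli absent (derived state 'yes') is shared by Delta and Gamma — a synapomorphy uniting that clade.
enlarged canines (derived state 'yes') is unique to Zeta (autapomorphy; uninformative for grouping).
Most parsimonious ingroup topology: (((Epsilon,(Delta,Gamma)),Eta),(Zeta,Alpha)).
Changes per character on this tree: keeled scales: 1; reduced hind limbs: 1; four-chambered heart: 1; dorsal spines: 1; stipules present: 1; gular pouch: 2; ocelli absent: 1; enlarged canines: 1.
Total = 9.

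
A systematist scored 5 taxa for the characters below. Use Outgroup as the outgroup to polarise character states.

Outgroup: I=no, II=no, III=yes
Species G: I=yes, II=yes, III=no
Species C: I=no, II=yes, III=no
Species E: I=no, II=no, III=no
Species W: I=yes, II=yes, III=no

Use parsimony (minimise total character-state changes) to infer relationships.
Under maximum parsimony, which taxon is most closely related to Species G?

Species W

Character polarity is set by the outgroup: the derived state is whichever differs from the outgroup's state, so for III the derived state is 'no', and for the remaining characters it is 'yes'.
Only Species G and Species W show the derived state 'yes' for I, supporting them as a clade.
II (derived state 'yes') is shared by Species C, Species G, and Species W — a synapomorphy uniting that clade.
III (derived state 'no') is shared by all ingroup taxa — unites the whole ingroup.
Most parsimonious ingroup topology: (((Species G,Species W),Species C),Species E).
Species G and Species W form a cherry on this tree, so they are sister taxa.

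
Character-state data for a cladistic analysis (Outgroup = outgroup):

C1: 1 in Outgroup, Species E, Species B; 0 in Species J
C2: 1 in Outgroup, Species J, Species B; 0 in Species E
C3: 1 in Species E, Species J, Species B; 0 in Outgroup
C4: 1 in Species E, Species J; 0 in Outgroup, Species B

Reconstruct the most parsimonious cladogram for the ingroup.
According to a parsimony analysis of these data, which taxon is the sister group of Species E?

Character polarity is set by the outgroup: the derived state is whichever differs from the outgroup's state, so for C1, C2 the derived state is '0', and for the remaining characters it is '1'.
C1: derived state '0' in Species J only — an autapomorphy, so it tells us nothing about relationships among taxa.
C2: derived state '0' in Species E only — an autapomorphy, so it tells us nothing about relationships among taxa.
C3 (derived state '1') is shared by all ingroup taxa — unites the whole ingroup.
Only Species E and Species J show the derived state '1' for C4, supporting them as a clade.
Most parsimonious ingroup topology: ((Species E,Species J),Species B).
Species E and Species J form a cherry on this tree, so they are sister taxa.

Species J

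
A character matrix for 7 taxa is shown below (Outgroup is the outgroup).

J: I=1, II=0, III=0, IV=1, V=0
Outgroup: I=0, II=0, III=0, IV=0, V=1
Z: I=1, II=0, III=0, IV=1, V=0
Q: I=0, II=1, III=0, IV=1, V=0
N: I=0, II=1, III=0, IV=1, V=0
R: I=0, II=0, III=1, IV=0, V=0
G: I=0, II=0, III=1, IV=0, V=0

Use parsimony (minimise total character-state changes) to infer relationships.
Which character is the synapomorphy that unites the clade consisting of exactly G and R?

Character polarity is set by the outgroup: the derived state is whichever differs from the outgroup's state, so for V the derived state is '0', and for the remaining characters it is '1'.
I: derived state '1' in J and Z only — synapomorphy for {J, Z}.
II (derived state '1') is shared by N and Q — a synapomorphy uniting that clade.
III: derived state '1' in G and R only — synapomorphy for {G, R}.
IV: derived state '1' in J, N, Q, and Z only — synapomorphy for {J, N, Q, Z}.
V (derived state '0') is shared by all ingroup taxa — unites the whole ingroup.
Most parsimonious ingroup topology: (((Z,J),(Q,N)),(R,G)).
The clade {G, R} is supported by III: its derived state '1' occurs in exactly those taxa and in no other taxon (including the outgroup).

III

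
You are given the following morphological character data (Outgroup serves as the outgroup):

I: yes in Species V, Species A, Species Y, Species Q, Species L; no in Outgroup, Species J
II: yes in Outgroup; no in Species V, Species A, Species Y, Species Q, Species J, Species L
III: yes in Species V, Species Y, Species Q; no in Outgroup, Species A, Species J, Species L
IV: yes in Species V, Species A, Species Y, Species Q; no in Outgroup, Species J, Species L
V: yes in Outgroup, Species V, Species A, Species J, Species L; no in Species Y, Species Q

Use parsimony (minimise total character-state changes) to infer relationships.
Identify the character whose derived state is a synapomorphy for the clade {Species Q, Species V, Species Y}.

Character polarity is set by the outgroup: the derived state is whichever differs from the outgroup's state, so for II, V the derived state is 'no', and for the remaining characters it is 'yes'.
I: derived state 'yes' in Species A, Species L, Species Q, Species V, and Species Y only — synapomorphy for {Species A, Species L, Species Q, Species V, Species Y}.
All ingroup taxa share the derived state 'no' for II; it defines the ingroup but does not resolve relationships within it.
III (derived state 'yes') is shared by Species Q, Species V, and Species Y — a synapomorphy uniting that clade.
IV (derived state 'yes') is shared by Species A, Species Q, Species V, and Species Y — a synapomorphy uniting that clade.
Only Species Q and Species Y show the derived state 'no' for V, supporting them as a clade.
Most parsimonious ingroup topology: ((((Species V,(Species Y,Species Q)),Species A),Species L),Species J).
The clade {Species Q, Species V, Species Y} is supported by III: its derived state 'yes' occurs in exactly those taxa and in no other taxon (including the outgroup).

III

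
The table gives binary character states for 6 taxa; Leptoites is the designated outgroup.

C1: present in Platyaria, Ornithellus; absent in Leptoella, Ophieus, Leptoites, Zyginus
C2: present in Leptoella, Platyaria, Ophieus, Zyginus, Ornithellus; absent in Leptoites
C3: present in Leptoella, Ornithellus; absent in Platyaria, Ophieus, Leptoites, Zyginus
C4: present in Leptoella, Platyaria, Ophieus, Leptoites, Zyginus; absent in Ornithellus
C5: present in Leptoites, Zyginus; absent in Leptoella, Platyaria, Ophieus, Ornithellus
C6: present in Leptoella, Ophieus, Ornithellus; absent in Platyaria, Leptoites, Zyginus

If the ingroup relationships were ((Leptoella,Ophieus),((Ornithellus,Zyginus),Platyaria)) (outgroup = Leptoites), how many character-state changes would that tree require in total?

Map each character onto ((Leptoella,Ophieus),((Ornithellus,Zyginus),Platyaria)) (rooted by Leptoites) and count the minimum state changes it requires (Fitch parsimony):
C1: 2; C2: 1; C3: 2; C4: 1; C5: 2; C6: 2.
Total tree length = 10.

10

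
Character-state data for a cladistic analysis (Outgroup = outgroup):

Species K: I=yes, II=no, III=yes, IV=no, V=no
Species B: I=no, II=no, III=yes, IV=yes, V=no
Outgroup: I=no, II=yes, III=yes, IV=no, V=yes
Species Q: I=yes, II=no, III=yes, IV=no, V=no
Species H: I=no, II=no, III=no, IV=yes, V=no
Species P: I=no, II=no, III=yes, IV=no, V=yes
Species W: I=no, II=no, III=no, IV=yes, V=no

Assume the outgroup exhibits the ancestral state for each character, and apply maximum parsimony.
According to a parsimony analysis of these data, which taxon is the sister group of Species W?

Species H

Character polarity is set by the outgroup: the derived state is whichever differs from the outgroup's state, so for II, III, V the derived state is 'no', and for the remaining characters it is 'yes'.
I: derived state 'yes' in Species K and Species Q only — synapomorphy for {Species K, Species Q}.
All ingroup taxa share the derived state 'no' for II; it defines the ingroup but does not resolve relationships within it.
Only Species H and Species W show the derived state 'no' for III, supporting them as a clade.
Only Species B, Species H, and Species W show the derived state 'yes' for IV, supporting them as a clade.
V: derived state 'no' in Species B, Species H, Species K, Species Q, and Species W only — synapomorphy for {Species B, Species H, Species K, Species Q, Species W}.
Most parsimonious ingroup topology: (((Species Q,Species K),(Species B,(Species H,Species W))),Species P).
Species W and Species H form a cherry on this tree, so they are sister taxa.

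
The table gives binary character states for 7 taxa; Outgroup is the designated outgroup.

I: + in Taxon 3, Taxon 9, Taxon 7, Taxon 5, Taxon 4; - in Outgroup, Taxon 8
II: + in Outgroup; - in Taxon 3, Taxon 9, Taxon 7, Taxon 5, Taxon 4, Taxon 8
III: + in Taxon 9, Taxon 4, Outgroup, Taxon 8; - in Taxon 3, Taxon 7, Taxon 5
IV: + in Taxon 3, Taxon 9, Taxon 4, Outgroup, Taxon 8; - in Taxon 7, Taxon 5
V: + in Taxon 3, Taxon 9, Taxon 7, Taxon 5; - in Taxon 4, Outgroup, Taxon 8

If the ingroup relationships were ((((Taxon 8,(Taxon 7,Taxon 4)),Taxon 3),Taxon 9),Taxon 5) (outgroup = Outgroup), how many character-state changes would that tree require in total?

Map each character onto ((((Taxon 8,(Taxon 7,Taxon 4)),Taxon 3),Taxon 9),Taxon 5) (rooted by Outgroup) and count the minimum state changes it requires (Fitch parsimony):
I: 2; II: 1; III: 3; IV: 2; V: 3.
Total tree length = 11.

11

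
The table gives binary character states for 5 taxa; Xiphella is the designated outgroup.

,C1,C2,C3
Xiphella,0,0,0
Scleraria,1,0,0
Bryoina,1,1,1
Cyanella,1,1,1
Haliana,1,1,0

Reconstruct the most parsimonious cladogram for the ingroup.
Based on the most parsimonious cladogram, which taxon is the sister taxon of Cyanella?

Bryoina

The outgroup has state '0' for every character, so '1' is the derived state throughout.
All ingroup taxa share the derived state '1' for C1; it defines the ingroup but does not resolve relationships within it.
C2 (derived state '1') is shared by Bryoina, Cyanella, and Haliana — a synapomorphy uniting that clade.
C3: derived state '1' in Bryoina and Cyanella only — synapomorphy for {Bryoina, Cyanella}.
Most parsimonious ingroup topology: (Scleraria,((Bryoina,Cyanella),Haliana)).
Cyanella and Bryoina form a cherry on this tree, so they are sister taxa.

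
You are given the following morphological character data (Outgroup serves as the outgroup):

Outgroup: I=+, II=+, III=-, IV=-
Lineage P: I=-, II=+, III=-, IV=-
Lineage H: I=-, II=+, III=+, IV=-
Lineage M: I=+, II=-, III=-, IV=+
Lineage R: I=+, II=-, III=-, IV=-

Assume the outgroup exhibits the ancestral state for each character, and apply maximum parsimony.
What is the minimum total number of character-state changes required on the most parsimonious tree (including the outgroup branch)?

4

Character polarity is set by the outgroup: the derived state is whichever differs from the outgroup's state, so for I, II the derived state is '-', and for the remaining characters it is '+'.
I: derived state '-' in Lineage H and Lineage P only — synapomorphy for {Lineage H, Lineage P}.
Only Lineage M and Lineage R show the derived state '-' for II, supporting them as a clade.
III (derived state '+') is unique to Lineage H (autapomorphy; uninformative for grouping).
IV (derived state '+') is unique to Lineage M (autapomorphy; uninformative for grouping).
Most parsimonious ingroup topology: ((Lineage M,Lineage R),(Lineage H,Lineage P)).
Changes per character on this tree: I: 1; II: 1; III: 1; IV: 1.
Total = 4.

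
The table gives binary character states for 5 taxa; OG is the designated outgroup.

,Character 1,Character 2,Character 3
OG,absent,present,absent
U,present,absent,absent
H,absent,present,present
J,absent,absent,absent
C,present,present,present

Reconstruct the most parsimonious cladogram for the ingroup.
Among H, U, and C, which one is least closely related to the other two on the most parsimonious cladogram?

U

Character polarity is set by the outgroup: the derived state is whichever differs from the outgroup's state, so for Character 2 the derived state is 'absent', and for the remaining characters it is 'present'.
Character 1 (state 'present') occurs in C and U but conflicts with the nesting implied by the other characters — most parsimoniously interpreted as homoplasy.
Only J and U show the derived state 'absent' for Character 2, supporting them as a clade.
Character 3: derived state 'present' in C and H only — synapomorphy for {C, H}.
Most parsimonious ingroup topology: ((U,J),(H,C)).
C and H share a more recent common ancestor with each other than either does with U, so U is the least closely related of the three.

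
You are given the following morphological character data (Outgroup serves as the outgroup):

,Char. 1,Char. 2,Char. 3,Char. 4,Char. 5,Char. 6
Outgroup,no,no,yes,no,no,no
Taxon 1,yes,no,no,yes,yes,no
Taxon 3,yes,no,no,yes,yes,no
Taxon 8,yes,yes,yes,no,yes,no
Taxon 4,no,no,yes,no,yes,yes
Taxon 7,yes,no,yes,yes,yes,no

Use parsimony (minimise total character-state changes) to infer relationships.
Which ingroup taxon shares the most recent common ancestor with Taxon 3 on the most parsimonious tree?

Character polarity is set by the outgroup: the derived state is whichever differs from the outgroup's state, so for Char. 3 the derived state is 'no', and for the remaining characters it is 'yes'.
Char. 1: derived state 'yes' in Taxon 1, Taxon 3, Taxon 7, and Taxon 8 only — synapomorphy for {Taxon 1, Taxon 3, Taxon 7, Taxon 8}.
Char. 2: derived state 'yes' in Taxon 8 only — an autapomorphy, so it tells us nothing about relationships among taxa.
Char. 3: derived state 'no' in Taxon 1 and Taxon 3 only — synapomorphy for {Taxon 1, Taxon 3}.
Char. 4 (derived state 'yes') is shared by Taxon 1, Taxon 3, and Taxon 7 — a synapomorphy uniting that clade.
All ingroup taxa share the derived state 'yes' for Char. 5; it defines the ingroup but does not resolve relationships within it.
Char. 6 (derived state 'yes') is unique to Taxon 4 (autapomorphy; uninformative for grouping).
Most parsimonious ingroup topology: ((((Taxon 1,Taxon 3),Taxon 7),Taxon 8),Taxon 4).
Taxon 3 and Taxon 1 form a cherry on this tree, so they are sister taxa.

Taxon 1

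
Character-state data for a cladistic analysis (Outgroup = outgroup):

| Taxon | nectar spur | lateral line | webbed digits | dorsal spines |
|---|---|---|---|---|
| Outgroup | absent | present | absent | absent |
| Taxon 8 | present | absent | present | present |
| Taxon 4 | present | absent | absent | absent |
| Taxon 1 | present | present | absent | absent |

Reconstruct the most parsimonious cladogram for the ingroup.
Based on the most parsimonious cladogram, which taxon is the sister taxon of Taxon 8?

Character polarity is set by the outgroup: the derived state is whichever differs from the outgroup's state, so for lateral line the derived state is 'absent', and for the remaining characters it is 'present'.
nectar spur (derived state 'present') is shared by all ingroup taxa — unites the whole ingroup.
lateral line (derived state 'absent') is shared by Taxon 4 and Taxon 8 — a synapomorphy uniting that clade.
webbed digits (derived state 'present') is unique to Taxon 8 (autapomorphy; uninformative for grouping).
dorsal spines (derived state 'present') is unique to Taxon 8 (autapomorphy; uninformative for grouping).
Most parsimonious ingroup topology: ((Taxon 8,Taxon 4),Taxon 1).
Taxon 8 and Taxon 4 form a cherry on this tree, so they are sister taxa.

Taxon 4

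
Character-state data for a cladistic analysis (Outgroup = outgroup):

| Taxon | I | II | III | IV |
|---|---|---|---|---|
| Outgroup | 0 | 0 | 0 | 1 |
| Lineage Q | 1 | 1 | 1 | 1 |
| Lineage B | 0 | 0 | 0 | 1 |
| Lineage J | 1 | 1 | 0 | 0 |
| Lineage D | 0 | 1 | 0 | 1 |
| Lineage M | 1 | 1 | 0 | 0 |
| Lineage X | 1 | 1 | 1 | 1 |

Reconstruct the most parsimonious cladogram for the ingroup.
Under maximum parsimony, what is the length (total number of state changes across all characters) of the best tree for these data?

4

Character polarity is set by the outgroup: the derived state is whichever differs from the outgroup's state, so for IV the derived state is '0', and for the remaining characters it is '1'.
Only Lineage J, Lineage M, Lineage Q, and Lineage X show the derived state '1' for I, supporting them as a clade.
II: derived state '1' in Lineage D, Lineage J, Lineage M, Lineage Q, and Lineage X only — synapomorphy for {Lineage D, Lineage J, Lineage M, Lineage Q, Lineage X}.
III: derived state '1' in Lineage Q and Lineage X only — synapomorphy for {Lineage Q, Lineage X}.
IV: derived state '0' in Lineage J and Lineage M only — synapomorphy for {Lineage J, Lineage M}.
Most parsimonious ingroup topology: ((((Lineage Q,Lineage X),(Lineage J,Lineage M)),Lineage D),Lineage B).
Changes per character on this tree: I: 1; II: 1; III: 1; IV: 1.
Total = 4.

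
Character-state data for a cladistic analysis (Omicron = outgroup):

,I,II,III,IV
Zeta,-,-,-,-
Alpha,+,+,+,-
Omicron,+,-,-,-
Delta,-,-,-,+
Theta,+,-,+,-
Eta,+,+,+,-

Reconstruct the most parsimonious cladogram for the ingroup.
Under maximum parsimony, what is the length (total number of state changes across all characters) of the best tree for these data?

Character polarity is set by the outgroup: the derived state is whichever differs from the outgroup's state, so for I the derived state is '-', and for the remaining characters it is '+'.
Only Delta and Zeta show the derived state '-' for I, supporting them as a clade.
II (derived state '+') is shared by Alpha and Eta — a synapomorphy uniting that clade.
III (derived state '+') is shared by Alpha, Eta, and Theta — a synapomorphy uniting that clade.
IV: derived state '+' in Delta only — an autapomorphy, so it tells us nothing about relationships among taxa.
Most parsimonious ingroup topology: ((Theta,(Eta,Alpha)),(Delta,Zeta)).
Changes per character on this tree: I: 1; II: 1; III: 1; IV: 1.
Total = 4.

4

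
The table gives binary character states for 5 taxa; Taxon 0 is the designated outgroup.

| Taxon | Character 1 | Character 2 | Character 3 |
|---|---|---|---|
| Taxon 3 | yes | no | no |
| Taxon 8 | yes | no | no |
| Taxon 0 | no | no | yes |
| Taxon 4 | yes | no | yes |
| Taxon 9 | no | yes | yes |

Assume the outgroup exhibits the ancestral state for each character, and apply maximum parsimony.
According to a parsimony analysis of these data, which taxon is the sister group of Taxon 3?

Character polarity is set by the outgroup: the derived state is whichever differs from the outgroup's state, so for Character 3 the derived state is 'no', and for the remaining characters it is 'yes'.
Only Taxon 3, Taxon 4, and Taxon 8 show the derived state 'yes' for Character 1, supporting them as a clade.
Character 2 (derived state 'yes') is unique to Taxon 9 (autapomorphy; uninformative for grouping).
Only Taxon 3 and Taxon 8 show the derived state 'no' for Character 3, supporting them as a clade.
Most parsimonious ingroup topology: (((Taxon 8,Taxon 3),Taxon 4),Taxon 9).
Taxon 3 and Taxon 8 form a cherry on this tree, so they are sister taxa.

Taxon 8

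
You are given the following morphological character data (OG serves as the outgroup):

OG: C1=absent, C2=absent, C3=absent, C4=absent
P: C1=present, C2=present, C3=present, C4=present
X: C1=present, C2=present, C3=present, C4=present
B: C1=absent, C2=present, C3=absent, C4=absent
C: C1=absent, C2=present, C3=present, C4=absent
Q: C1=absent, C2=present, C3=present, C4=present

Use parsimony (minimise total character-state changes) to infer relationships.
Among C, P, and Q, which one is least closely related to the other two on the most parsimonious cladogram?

The outgroup has state 'absent' for every character, so 'present' is the derived state throughout.
C1: derived state 'present' in P and X only — synapomorphy for {P, X}.
All ingroup taxa share the derived state 'present' for C2; it defines the ingroup but does not resolve relationships within it.
C3 (derived state 'present') is shared by C, P, Q, and X — a synapomorphy uniting that clade.
C4 (derived state 'present') is shared by P, Q, and X — a synapomorphy uniting that clade.
Most parsimonious ingroup topology: ((((P,X),Q),C),B).
Q and P share a more recent common ancestor with each other than either does with C, so C is the least closely related of the three.

C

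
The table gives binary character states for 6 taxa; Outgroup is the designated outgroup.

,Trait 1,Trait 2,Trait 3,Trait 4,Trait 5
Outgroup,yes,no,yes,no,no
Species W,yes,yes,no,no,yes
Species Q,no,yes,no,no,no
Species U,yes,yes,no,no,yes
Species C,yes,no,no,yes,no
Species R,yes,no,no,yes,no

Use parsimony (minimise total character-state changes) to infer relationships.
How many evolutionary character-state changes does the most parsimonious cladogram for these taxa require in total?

Character polarity is set by the outgroup: the derived state is whichever differs from the outgroup's state, so for Trait 1, Trait 3 the derived state is 'no', and for the remaining characters it is 'yes'.
Trait 1: derived state 'no' in Species Q only — an autapomorphy, so it tells us nothing about relationships among taxa.
Trait 2: derived state 'yes' in Species Q, Species U, and Species W only — synapomorphy for {Species Q, Species U, Species W}.
All ingroup taxa share the derived state 'no' for Trait 3; it defines the ingroup but does not resolve relationships within it.
Trait 4: derived state 'yes' in Species C and Species R only — synapomorphy for {Species C, Species R}.
Only Species U and Species W show the derived state 'yes' for Trait 5, supporting them as a clade.
Most parsimonious ingroup topology: (((Species W,Species U),Species Q),(Species C,Species R)).
Changes per character on this tree: Trait 1: 1; Trait 2: 1; Trait 3: 1; Trait 4: 1; Trait 5: 1.
Total = 5.

5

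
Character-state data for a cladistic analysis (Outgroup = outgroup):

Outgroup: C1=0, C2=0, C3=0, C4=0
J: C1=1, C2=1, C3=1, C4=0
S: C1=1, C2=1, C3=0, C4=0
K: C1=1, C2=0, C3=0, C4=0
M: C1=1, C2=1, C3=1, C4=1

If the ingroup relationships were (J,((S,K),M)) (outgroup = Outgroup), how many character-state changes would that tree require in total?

6

Map each character onto (J,((S,K),M)) (rooted by Outgroup) and count the minimum state changes it requires (Fitch parsimony):
C1: 1; C2: 2; C3: 2; C4: 1.
Total tree length = 6.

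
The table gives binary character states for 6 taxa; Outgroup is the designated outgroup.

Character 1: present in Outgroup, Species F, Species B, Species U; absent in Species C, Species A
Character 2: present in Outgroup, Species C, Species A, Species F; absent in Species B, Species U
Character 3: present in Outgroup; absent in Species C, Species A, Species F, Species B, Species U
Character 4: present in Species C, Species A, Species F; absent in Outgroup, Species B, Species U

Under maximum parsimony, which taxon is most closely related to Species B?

Species U

Character polarity is set by the outgroup: the derived state is whichever differs from the outgroup's state, so for Character 1, Character 2, Character 3 the derived state is 'absent', and for the remaining characters it is 'present'.
Only Species A and Species C show the derived state 'absent' for Character 1, supporting them as a clade.
Character 2: derived state 'absent' in Species B and Species U only — synapomorphy for {Species B, Species U}.
Character 3 (derived state 'absent') is shared by all ingroup taxa — unites the whole ingroup.
Character 4 (derived state 'present') is shared by Species A, Species C, and Species F — a synapomorphy uniting that clade.
Most parsimonious ingroup topology: (((Species C,Species A),Species F),(Species B,Species U)).
Species B and Species U form a cherry on this tree, so they are sister taxa.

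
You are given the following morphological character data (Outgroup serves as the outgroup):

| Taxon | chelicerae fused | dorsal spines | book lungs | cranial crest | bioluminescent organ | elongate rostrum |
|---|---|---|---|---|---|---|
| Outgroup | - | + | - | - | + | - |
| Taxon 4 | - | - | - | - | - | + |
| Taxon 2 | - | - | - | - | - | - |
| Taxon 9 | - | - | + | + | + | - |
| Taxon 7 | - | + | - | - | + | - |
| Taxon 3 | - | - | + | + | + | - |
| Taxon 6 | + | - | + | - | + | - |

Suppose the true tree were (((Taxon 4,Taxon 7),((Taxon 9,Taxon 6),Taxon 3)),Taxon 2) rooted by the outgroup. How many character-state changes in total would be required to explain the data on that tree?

9

Map each character onto (((Taxon 4,Taxon 7),((Taxon 9,Taxon 6),Taxon 3)),Taxon 2) (rooted by Outgroup) and count the minimum state changes it requires (Fitch parsimony):
chelicerae fused: 1; dorsal spines: 2; book lungs: 1; cranial crest: 2; bioluminescent organ: 2; elongate rostrum: 1.
Total tree length = 9.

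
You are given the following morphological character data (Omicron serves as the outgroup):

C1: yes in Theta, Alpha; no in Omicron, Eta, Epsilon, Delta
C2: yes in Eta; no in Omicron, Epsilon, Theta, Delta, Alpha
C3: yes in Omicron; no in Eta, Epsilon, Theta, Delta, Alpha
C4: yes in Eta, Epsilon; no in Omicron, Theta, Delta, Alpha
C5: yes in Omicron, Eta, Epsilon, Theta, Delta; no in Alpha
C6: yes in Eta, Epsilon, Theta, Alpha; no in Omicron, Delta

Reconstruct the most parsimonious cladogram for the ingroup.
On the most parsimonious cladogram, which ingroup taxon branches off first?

Delta

Character polarity is set by the outgroup: the derived state is whichever differs from the outgroup's state, so for C3, C5 the derived state is 'no', and for the remaining characters it is 'yes'.
C1 (derived state 'yes') is shared by Alpha and Theta — a synapomorphy uniting that clade.
C2 (derived state 'yes') is unique to Eta (autapomorphy; uninformative for grouping).
All ingroup taxa share the derived state 'no' for C3; it defines the ingroup but does not resolve relationships within it.
C4: derived state 'yes' in Epsilon and Eta only — synapomorphy for {Epsilon, Eta}.
C5 (derived state 'no') is unique to Alpha (autapomorphy; uninformative for grouping).
C6: derived state 'yes' in Alpha, Epsilon, Eta, and Theta only — synapomorphy for {Alpha, Epsilon, Eta, Theta}.
Most parsimonious ingroup topology: (((Eta,Epsilon),(Theta,Alpha)),Delta).
Delta is sister to the clade containing all other ingroup taxa, so it is the earliest-diverging (most basal) ingroup lineage.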